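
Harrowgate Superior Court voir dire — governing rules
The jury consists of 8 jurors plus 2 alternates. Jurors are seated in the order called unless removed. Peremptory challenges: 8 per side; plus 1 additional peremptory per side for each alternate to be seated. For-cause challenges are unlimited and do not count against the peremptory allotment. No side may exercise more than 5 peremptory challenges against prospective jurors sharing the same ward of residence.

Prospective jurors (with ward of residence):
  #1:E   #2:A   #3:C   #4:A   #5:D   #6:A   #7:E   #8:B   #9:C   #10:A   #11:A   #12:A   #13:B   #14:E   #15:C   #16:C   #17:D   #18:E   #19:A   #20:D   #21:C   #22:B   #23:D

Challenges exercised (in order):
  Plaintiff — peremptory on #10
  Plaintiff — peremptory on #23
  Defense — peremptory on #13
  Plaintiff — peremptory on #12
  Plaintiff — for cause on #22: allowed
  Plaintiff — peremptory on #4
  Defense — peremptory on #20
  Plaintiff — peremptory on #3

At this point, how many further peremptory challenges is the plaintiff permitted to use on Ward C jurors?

4

Plaintiff peremptories so far: #10, #23, #12, #4, #3 — 5 of 10 used, 5 left overall.
Against Ward C: #3 — 1 used; per-ward cap 5 leaves 4.
Binding limit: min(5, 4) = 4.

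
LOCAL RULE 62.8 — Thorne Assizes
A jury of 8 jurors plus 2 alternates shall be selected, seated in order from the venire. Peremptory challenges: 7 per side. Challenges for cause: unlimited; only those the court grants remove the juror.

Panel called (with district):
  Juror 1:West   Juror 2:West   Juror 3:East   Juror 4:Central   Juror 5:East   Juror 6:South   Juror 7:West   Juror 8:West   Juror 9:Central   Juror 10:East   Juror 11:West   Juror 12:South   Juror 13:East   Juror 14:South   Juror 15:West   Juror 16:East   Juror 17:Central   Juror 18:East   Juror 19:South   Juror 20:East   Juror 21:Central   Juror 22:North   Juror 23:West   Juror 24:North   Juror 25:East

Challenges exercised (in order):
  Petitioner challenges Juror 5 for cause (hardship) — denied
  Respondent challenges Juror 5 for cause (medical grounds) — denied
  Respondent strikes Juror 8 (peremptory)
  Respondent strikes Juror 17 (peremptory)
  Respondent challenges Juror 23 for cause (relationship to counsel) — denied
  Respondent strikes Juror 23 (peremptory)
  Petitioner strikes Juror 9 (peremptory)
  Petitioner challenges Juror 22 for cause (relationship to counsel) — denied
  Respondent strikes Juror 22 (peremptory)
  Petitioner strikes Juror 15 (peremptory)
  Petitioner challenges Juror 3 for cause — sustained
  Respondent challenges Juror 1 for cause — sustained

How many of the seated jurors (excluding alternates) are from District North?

0

Removed: #1, #3, #8, #9, #15, #17, #22, #23.
Seated jurors 1–8: #2, #4, #5, #6, #7, #10, #11, #12 (alternates #13, #14 not counted).
None of those are in District North → 0.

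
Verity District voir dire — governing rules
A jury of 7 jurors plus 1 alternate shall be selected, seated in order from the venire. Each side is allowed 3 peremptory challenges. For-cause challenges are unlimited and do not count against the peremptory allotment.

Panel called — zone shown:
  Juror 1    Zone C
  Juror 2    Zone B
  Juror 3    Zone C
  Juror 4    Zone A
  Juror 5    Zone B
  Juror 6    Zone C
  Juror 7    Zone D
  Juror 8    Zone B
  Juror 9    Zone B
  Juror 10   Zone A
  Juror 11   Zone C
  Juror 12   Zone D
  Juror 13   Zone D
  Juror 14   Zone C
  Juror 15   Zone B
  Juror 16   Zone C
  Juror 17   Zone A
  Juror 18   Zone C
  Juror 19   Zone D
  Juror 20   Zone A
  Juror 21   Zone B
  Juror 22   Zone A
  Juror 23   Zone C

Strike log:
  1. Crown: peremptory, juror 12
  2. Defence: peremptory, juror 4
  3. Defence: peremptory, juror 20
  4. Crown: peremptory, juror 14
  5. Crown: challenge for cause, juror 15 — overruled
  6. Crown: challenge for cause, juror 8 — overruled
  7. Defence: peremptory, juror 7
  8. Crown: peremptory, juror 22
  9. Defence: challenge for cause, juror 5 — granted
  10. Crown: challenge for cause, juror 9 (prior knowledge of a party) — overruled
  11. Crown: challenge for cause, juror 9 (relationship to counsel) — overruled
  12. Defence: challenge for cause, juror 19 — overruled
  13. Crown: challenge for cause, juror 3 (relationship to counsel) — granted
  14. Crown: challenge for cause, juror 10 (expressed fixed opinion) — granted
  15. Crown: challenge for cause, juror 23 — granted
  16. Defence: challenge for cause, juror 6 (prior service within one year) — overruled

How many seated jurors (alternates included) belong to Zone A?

Removed: #3, #4, #5, #7, #10, #12, #14, #20, #22, #23.
Seated (8 incl. alternates): #1, #2, #6, #8, #9, #11, #13, #15.
None of those are in Zone A → 0.

0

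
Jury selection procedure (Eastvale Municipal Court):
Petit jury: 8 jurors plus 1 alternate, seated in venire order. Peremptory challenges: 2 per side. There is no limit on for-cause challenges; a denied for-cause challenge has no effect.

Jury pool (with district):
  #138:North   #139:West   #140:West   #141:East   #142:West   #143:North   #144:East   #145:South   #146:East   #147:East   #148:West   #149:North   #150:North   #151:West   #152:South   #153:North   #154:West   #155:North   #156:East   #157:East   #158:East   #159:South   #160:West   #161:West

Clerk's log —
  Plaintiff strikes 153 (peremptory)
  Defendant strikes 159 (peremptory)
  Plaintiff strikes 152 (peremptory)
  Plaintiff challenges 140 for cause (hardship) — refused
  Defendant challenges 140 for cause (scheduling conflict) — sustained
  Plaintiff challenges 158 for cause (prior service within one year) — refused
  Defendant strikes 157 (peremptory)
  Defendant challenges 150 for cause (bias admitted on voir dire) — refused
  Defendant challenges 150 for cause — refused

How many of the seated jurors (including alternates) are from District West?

Removed: #140, #152, #153, #157, #159.
Seated (9 incl. alternates): #138, #139, #141, #142, #143, #144, #145, #146, #147.
Of those, in District West: #139, #142 → 2.

2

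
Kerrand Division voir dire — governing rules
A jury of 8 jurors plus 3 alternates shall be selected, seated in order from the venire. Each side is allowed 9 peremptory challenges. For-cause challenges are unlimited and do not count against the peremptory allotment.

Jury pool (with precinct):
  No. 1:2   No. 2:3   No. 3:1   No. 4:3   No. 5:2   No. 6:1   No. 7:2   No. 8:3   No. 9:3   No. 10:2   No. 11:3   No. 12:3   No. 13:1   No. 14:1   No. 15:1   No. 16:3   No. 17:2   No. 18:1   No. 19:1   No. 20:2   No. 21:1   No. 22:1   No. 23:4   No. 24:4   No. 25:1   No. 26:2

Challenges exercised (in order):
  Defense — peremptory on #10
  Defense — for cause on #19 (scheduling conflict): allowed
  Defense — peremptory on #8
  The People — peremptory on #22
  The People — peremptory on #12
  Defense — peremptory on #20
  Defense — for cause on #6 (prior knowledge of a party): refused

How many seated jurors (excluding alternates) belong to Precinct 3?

3

Removed: #8, #10, #12, #19, #20, #22.
Seated jurors 1–8: #1, #2, #3, #4, #5, #6, #7, #9 (alternates #11, #13, #14 not counted).
Of those, in Precinct 3: #2, #4, #9 → 3.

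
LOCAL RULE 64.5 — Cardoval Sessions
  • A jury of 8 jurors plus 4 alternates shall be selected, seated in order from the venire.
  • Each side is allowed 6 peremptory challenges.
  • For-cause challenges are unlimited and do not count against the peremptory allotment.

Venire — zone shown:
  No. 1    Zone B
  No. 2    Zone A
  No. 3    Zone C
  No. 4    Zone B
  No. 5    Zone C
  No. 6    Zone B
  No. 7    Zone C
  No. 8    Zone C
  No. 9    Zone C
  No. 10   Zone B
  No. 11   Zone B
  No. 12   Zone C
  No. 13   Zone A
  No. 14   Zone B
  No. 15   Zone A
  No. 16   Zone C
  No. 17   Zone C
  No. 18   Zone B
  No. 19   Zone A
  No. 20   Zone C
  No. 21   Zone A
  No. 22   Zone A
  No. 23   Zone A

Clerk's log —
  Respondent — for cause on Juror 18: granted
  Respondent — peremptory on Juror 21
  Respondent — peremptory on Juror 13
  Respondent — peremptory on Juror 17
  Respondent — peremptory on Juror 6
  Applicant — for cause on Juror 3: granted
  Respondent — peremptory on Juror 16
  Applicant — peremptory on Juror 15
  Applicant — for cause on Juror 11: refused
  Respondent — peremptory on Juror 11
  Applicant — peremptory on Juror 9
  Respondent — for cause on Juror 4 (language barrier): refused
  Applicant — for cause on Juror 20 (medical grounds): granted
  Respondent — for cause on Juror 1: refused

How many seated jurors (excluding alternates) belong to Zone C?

4

Removed: #3, #6, #9, #11, #13, #15, #16, #17, #18, #20, #21.
Seated jurors 1–8: #1, #2, #4, #5, #7, #8, #10, #12 (alternates #14, #19, #22, #23 not counted).
Of those, in Zone C: #5, #7, #8, #12 → 4.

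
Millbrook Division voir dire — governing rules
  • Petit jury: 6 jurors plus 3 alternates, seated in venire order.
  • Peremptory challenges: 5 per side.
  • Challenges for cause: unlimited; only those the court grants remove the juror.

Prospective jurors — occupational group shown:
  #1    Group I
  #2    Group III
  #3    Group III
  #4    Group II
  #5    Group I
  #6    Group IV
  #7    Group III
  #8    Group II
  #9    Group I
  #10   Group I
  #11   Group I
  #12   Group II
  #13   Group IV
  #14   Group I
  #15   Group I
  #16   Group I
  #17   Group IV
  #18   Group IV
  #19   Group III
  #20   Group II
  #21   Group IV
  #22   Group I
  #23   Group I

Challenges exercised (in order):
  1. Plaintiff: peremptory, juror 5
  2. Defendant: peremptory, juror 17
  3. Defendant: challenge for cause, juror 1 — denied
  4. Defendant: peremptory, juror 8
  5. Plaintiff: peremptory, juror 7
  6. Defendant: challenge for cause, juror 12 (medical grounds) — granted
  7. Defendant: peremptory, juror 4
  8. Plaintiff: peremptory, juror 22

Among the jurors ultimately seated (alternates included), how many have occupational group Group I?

5

Removed: #4, #5, #7, #8, #12, #17, #22.
Seated (9 incl. alternates): #1, #2, #3, #6, #9, #10, #11, #13, #14.
Of those, in Group I: #1, #9, #10, #11, #14 → 5.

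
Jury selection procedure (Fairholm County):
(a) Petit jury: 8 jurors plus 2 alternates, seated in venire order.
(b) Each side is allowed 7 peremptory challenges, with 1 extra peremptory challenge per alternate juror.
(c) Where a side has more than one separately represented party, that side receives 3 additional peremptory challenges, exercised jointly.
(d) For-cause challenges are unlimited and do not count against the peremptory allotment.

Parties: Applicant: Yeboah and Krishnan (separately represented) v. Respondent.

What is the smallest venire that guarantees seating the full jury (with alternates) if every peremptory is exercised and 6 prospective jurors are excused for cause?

37

Seats to fill: 8 + 2 alternates = 10.
Peremptories — Applicant: 7 + 1×2 + 3 = 12; Respondent: 7 + 1×2 = 9; total 21.
For-cause removals: 6.
Minimum venire: 10 + 21 + 6 = 37.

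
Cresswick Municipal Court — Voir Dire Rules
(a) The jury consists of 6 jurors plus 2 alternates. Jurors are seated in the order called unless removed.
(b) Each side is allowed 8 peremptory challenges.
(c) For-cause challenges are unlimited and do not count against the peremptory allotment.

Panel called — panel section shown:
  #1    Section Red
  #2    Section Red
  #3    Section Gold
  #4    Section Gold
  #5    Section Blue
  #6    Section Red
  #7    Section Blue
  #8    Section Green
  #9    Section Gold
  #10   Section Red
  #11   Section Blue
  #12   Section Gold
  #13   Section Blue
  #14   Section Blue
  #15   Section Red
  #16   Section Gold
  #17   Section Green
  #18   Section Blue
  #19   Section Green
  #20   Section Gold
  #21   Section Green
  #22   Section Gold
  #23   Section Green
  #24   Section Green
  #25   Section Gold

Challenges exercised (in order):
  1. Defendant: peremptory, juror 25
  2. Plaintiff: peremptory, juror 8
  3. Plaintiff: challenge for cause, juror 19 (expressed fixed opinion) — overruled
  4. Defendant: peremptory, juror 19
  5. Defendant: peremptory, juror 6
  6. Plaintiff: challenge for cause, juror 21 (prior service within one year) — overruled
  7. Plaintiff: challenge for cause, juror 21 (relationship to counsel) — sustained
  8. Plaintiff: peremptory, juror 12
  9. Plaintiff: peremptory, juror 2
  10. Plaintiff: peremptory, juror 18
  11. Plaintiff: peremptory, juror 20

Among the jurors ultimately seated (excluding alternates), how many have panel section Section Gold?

Removed: #2, #6, #8, #12, #18, #19, #20, #21, #25.
Seated jurors 1–6: #1, #3, #4, #5, #7, #9 (alternates #10, #11 not counted).
Of those, in Section Gold: #3, #4, #9 → 3.

3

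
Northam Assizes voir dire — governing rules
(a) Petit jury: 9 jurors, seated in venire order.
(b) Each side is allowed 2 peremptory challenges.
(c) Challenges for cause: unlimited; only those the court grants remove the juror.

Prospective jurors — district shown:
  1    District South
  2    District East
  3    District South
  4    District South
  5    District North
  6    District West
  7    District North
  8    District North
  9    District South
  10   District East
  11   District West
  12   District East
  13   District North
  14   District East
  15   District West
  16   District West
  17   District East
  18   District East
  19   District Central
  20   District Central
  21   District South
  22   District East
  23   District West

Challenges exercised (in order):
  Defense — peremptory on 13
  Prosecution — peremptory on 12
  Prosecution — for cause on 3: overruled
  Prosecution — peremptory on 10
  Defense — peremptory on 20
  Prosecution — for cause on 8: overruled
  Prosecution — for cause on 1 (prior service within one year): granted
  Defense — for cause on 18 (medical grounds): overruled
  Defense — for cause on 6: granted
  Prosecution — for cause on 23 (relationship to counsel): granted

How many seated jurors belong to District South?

Removed: #1, #6, #10, #12, #13, #20, #23.
Seated jurors 1–9: #2, #3, #4, #5, #7, #8, #9, #11, #14.
Of those, in District South: #3, #4, #9 → 3.

3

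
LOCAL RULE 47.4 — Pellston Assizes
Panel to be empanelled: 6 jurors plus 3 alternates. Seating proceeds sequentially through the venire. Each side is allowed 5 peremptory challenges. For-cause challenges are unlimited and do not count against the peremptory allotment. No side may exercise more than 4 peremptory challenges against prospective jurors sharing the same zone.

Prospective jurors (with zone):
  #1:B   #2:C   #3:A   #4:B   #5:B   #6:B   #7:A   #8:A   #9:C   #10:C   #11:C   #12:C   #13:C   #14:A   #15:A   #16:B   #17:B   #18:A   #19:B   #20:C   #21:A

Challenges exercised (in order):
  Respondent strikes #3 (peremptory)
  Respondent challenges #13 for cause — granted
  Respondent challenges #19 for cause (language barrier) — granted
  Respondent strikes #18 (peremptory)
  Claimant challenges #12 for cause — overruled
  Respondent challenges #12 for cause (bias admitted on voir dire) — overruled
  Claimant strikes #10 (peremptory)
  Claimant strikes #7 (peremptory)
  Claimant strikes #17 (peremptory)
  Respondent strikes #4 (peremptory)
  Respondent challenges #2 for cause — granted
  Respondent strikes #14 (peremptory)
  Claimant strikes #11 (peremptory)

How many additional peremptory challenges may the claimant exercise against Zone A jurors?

Claimant peremptories so far: #10, #7, #17, #11 — 4 of 5 used, 1 left overall.
Against Zone A: #7 — 1 used; per-zone cap 4 leaves 3.
Binding limit: min(1, 3) = 1.

1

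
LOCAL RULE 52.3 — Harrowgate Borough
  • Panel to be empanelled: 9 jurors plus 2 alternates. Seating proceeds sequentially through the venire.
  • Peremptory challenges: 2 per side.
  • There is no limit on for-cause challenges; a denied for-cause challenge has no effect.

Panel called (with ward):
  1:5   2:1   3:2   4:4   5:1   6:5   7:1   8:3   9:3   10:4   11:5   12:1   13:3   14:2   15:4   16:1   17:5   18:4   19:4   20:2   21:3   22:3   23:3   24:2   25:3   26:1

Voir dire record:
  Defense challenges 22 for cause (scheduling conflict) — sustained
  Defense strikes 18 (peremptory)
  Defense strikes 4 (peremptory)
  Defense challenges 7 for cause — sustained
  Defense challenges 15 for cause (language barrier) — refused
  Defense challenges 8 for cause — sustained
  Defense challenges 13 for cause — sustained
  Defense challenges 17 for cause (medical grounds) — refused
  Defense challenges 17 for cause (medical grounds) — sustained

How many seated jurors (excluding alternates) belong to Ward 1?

Removed: #4, #7, #8, #13, #17, #18, #22.
Seated jurors 1–9: #1, #2, #3, #5, #6, #9, #10, #11, #12 (alternates #14, #15 not counted).
Of those, in Ward 1: #2, #5, #12 → 3.

3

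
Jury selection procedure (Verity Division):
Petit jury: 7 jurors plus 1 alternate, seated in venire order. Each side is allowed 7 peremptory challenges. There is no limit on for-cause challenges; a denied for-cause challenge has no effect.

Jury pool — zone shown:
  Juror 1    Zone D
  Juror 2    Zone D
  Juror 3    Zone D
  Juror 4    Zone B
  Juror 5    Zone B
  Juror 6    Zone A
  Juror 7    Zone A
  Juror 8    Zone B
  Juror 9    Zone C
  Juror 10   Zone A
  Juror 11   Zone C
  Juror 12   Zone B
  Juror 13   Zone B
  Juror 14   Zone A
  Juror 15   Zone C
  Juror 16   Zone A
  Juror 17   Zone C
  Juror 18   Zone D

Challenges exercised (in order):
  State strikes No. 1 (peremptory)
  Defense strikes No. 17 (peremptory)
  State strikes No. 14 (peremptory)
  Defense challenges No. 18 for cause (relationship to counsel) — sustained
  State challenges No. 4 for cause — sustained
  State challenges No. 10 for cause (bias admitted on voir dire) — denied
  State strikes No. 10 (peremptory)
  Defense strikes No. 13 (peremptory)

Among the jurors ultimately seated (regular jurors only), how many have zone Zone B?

Removed: #1, #4, #10, #13, #14, #17, #18.
Seated jurors 1–7: #2, #3, #5, #6, #7, #8, #9 (alternates #11 not counted).
Of those, in Zone B: #5, #8 → 2.

2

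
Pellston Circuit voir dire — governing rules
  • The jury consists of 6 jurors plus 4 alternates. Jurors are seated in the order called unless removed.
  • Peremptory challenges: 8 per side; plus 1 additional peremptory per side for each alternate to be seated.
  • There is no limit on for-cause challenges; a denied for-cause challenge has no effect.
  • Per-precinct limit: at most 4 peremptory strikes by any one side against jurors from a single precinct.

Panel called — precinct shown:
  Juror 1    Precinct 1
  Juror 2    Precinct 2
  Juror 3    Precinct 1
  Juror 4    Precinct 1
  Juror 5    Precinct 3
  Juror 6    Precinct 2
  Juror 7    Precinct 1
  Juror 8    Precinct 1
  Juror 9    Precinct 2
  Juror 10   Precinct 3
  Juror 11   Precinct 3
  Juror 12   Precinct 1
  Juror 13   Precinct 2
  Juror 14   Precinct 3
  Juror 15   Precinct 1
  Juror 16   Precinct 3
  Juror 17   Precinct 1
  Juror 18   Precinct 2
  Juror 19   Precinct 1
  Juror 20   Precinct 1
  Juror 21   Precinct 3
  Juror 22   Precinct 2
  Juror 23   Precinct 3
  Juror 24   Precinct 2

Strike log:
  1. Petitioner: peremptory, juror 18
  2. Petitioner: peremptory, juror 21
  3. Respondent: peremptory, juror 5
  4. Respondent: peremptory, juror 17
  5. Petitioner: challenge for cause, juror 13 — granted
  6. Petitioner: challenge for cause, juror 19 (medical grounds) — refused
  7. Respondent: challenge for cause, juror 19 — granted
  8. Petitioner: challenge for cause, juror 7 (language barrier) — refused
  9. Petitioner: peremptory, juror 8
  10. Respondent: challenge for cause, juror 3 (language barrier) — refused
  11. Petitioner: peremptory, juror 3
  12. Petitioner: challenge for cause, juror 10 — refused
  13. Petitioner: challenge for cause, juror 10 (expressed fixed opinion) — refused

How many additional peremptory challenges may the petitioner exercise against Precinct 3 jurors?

3

Petitioner peremptories so far: #18, #21, #8, #3 — 4 of 12 used, 8 left overall.
Against Precinct 3: #21 — 1 used; per-precinct cap 4 leaves 3.
Binding limit: min(8, 3) = 3.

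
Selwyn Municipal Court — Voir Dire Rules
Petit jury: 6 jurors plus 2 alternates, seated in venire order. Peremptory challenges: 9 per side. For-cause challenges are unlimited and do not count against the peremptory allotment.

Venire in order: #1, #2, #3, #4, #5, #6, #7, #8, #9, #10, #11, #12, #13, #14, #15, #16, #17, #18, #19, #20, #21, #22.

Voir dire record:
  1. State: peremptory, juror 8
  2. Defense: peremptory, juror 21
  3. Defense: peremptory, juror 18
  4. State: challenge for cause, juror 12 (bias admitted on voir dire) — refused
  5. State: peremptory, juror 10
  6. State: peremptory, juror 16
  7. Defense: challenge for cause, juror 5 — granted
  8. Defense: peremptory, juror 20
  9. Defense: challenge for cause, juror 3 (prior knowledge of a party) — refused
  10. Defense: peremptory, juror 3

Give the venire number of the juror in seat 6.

Removed: #3, #5, #8, #10, #16, #18, #20, #21. (#12 stays — for-cause denied.)
Seating in order: seats 1–6 → #1, #2, #4, #6, #7, #9; alternates → #11, #12.
So seat 6 is #9.

9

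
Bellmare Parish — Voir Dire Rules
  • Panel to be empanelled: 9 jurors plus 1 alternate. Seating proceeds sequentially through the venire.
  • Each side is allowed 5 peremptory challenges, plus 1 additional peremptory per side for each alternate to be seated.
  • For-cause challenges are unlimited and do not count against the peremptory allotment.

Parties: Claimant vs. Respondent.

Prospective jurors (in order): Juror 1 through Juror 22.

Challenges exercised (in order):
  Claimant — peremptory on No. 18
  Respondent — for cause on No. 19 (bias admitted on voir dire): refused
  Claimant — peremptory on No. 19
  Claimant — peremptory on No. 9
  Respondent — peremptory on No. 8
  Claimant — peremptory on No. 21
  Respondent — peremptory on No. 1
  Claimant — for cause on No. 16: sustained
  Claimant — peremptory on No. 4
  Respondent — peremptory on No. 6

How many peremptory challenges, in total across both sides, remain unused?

4

Claimant allotment: 5 base + 1 × 1 alternate = 6. Respondent allotment: 5 base + 1 × 1 alternate = 6.
Claimant peremptories used: #18, #19, #9, #21, #4 — 5 (the for-cause on #16 doesn't count).
Respondent peremptories used: #8, #1, #6 — 3 (the for-cause on #19 doesn't count).
Remaining: (6 − 5) + (6 − 3) = 4.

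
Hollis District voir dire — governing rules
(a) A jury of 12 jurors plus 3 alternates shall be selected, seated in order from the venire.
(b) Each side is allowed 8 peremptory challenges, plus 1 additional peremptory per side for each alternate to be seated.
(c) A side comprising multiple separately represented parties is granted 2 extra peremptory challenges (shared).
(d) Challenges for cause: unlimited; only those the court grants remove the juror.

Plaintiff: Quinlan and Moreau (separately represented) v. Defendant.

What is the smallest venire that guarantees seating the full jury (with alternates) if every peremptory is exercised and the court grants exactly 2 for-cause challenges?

Seats to fill: 12 + 3 alternates = 15.
Peremptories — Plaintiff: 8 + 1×3 + 2 = 13; Defendant: 8 + 1×3 = 11; total 24.
For-cause removals: 2.
Minimum venire: 15 + 24 + 2 = 41.

41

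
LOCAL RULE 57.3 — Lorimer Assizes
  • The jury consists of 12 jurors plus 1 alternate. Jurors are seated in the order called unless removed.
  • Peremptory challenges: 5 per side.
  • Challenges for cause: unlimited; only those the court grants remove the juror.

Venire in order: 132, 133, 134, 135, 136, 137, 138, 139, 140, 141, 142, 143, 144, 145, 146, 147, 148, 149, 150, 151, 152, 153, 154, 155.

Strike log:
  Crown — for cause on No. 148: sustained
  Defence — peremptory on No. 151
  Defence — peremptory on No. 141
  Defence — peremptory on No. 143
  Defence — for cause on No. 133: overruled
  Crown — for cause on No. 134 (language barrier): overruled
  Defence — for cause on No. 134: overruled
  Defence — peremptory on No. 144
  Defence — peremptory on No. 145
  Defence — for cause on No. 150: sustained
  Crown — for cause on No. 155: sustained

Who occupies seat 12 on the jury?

Removed: #141, #143, #144, #145, #148, #150, #151, #155. (#133, #134 stay — for-cause denied.)
Filling seats in venire order through position 12: #132, #133, #134, #135, #136, #137, #138, #139, #140, #142, #146, #147.
So seat 12 is #147.

147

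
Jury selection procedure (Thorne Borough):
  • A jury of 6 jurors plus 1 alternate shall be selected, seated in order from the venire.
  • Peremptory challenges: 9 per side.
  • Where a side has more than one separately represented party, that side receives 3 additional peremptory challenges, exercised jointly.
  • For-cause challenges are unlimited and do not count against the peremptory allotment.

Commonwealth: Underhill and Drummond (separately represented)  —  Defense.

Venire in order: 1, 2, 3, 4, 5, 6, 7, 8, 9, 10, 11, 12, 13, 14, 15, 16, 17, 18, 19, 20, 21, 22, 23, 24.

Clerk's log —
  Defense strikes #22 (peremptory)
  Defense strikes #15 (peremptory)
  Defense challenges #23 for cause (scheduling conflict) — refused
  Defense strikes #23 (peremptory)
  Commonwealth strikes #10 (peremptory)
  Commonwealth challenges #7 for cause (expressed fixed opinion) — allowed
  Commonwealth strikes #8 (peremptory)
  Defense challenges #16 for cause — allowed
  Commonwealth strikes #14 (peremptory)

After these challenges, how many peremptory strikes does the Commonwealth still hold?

9

Commonwealth allotment: 9 base + 3 multi-party = 12.
Commonwealth peremptories used: #10, #8, #14 — 3 (the for-cause on #7 doesn't count).
Remaining: 12 − 3 = 9.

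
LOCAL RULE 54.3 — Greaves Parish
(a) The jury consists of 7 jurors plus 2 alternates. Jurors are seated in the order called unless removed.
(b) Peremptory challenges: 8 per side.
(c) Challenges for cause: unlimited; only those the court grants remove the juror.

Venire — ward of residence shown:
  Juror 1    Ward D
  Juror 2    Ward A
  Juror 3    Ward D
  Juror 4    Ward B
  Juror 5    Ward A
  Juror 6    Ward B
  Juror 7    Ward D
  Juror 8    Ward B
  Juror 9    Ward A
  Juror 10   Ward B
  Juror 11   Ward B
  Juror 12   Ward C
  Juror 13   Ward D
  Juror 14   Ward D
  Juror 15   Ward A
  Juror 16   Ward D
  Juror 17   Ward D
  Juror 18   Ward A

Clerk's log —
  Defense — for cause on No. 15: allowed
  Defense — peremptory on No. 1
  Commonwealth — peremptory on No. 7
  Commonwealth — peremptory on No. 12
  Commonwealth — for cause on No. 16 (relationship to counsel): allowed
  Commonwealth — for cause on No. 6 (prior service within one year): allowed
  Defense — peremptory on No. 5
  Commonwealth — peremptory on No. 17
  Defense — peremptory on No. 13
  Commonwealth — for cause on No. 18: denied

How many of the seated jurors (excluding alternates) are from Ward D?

Removed: #1, #5, #6, #7, #12, #13, #15, #16, #17.
Seated jurors 1–7: #2, #3, #4, #8, #9, #10, #11 (alternates #14, #18 not counted).
Of those, in Ward D: #3 → 1.

1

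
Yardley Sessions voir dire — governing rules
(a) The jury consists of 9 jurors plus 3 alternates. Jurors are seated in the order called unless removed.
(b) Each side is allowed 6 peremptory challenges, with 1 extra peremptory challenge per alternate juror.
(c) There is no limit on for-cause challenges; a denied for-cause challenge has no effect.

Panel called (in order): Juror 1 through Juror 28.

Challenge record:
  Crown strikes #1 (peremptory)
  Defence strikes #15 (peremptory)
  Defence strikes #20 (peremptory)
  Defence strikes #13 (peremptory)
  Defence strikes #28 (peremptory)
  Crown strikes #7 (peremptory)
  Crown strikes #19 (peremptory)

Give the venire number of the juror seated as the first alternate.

Removed: #1, #7, #13, #15, #19, #20, #28.
Seating in order: seats 1–9 → #2, #3, #4, #5, #6, #8, #9, #10, #11; alternates → #12, #14, #16.
So alternate 1 is #12.

12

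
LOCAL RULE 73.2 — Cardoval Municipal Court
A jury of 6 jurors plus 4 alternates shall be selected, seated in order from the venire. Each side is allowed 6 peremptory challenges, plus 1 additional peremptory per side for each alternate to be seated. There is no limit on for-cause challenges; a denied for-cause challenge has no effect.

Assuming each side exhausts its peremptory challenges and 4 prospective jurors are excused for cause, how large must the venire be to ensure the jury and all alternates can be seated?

Seats to fill: 6 + 4 alternates = 10.
Peremptories: 6 + 1×4 = 10 per side × 2 sides = 20.
For-cause removals: 4.
Minimum venire: 10 + 20 + 4 = 34.

34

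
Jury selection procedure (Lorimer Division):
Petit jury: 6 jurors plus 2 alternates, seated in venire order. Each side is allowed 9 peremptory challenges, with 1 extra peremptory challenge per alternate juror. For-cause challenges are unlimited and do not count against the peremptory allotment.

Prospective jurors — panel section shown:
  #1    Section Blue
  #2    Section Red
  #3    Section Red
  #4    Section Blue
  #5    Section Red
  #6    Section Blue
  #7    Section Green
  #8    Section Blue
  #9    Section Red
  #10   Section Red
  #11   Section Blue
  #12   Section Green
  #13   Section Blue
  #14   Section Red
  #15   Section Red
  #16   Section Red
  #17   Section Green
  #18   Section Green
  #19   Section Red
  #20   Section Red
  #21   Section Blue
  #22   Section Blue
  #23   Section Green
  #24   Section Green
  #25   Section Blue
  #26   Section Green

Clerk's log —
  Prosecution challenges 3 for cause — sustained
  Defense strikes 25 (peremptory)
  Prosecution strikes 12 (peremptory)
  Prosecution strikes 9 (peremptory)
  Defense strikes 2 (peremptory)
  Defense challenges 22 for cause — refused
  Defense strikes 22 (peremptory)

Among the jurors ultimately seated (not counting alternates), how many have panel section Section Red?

Removed: #2, #3, #9, #12, #22, #25.
Seated jurors 1–6: #1, #4, #5, #6, #7, #8 (alternates #10, #11 not counted).
Of those, in Section Red: #5 → 1.

1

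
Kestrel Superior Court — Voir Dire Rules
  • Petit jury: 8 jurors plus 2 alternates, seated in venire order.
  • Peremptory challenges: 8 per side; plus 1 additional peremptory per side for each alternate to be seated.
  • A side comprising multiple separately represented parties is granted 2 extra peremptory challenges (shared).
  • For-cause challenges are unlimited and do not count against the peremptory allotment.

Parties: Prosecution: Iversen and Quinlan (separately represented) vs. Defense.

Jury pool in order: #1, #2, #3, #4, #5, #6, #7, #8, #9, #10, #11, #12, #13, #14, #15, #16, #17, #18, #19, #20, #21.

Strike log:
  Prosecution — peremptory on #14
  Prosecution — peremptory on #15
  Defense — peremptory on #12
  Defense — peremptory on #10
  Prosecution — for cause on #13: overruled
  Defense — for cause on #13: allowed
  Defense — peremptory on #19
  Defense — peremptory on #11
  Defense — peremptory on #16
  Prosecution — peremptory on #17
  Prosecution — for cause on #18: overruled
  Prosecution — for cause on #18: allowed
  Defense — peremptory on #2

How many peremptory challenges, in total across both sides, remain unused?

Prosecution allotment: 8 base + 1 × 2 alternates + 2 multi-party = 12. Defense allotment: 8 base + 1 × 2 alternates = 10.
Prosecution peremptories used: #14, #15, #17 — 3 (for-cause on #13, #18, #18 don't count).
Defense peremptories used: #12, #10, #19, #11, #16, #2 — 6 (the for-cause on #13 doesn't count).
Remaining: (12 − 3) + (10 − 6) = 13.

13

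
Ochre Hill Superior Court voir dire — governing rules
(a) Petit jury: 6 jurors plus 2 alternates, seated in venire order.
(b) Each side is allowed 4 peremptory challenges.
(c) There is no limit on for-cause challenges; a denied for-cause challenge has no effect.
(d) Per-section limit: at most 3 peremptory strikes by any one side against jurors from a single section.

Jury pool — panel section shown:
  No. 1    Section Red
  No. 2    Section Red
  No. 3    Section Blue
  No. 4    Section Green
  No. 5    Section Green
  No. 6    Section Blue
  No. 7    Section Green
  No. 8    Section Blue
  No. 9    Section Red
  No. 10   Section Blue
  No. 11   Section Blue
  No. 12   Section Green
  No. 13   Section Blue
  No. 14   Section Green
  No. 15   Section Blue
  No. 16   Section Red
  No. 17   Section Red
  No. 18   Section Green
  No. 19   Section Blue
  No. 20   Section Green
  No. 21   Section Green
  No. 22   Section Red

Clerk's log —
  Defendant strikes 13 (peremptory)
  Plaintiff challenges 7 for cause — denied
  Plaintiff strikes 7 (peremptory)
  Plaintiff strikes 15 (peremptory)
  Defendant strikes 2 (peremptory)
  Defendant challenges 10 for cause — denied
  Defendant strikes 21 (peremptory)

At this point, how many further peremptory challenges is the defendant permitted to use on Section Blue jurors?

1

Defendant peremptories so far: #13, #2, #21 — 3 of 4 used, 1 left overall.
Against Section Blue: #13 — 1 used; per-section cap 3 leaves 2.
Binding limit: min(1, 2) = 1.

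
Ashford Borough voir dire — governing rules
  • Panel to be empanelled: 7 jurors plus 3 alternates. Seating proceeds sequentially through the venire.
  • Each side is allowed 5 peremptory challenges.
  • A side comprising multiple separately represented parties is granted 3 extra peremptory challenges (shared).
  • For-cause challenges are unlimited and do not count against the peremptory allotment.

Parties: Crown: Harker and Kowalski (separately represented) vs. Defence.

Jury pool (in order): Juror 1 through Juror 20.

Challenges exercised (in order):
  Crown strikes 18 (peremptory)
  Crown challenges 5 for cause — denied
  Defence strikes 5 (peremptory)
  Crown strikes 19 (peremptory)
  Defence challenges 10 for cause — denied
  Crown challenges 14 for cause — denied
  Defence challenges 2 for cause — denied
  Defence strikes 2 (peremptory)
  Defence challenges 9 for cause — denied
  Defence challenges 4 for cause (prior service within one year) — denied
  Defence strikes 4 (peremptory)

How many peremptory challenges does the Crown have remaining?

Crown allotment: 5 base + 3 multi-party = 8.
Crown peremptories used: #18, #19 — 2 (for-cause on #5, #14 don't count).
Remaining: 8 − 2 = 6.

6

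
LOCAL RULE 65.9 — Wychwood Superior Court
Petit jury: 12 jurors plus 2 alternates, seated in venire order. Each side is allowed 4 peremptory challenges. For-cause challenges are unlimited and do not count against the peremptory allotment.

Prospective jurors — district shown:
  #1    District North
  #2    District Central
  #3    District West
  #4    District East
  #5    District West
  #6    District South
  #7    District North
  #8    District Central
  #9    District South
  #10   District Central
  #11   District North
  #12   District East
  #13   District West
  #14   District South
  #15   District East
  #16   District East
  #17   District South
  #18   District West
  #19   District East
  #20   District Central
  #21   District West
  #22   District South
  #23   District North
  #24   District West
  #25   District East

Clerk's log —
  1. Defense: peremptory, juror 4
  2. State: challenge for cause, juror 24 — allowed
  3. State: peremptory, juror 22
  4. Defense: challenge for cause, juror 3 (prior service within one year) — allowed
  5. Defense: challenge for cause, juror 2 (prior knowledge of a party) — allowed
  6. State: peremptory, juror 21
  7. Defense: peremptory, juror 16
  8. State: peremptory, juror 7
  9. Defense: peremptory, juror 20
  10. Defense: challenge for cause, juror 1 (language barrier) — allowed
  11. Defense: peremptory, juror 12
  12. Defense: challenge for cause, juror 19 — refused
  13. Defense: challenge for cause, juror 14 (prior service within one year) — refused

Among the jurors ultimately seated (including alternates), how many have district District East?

Removed: #1, #2, #3, #4, #7, #12, #16, #20, #21, #22, #24.
Seated (14 incl. alternates): #5, #6, #8, #9, #10, #11, #13, #14, #15, #17, #18, #19, #23, #25.
Of those, in District East: #15, #19, #25 → 3.

3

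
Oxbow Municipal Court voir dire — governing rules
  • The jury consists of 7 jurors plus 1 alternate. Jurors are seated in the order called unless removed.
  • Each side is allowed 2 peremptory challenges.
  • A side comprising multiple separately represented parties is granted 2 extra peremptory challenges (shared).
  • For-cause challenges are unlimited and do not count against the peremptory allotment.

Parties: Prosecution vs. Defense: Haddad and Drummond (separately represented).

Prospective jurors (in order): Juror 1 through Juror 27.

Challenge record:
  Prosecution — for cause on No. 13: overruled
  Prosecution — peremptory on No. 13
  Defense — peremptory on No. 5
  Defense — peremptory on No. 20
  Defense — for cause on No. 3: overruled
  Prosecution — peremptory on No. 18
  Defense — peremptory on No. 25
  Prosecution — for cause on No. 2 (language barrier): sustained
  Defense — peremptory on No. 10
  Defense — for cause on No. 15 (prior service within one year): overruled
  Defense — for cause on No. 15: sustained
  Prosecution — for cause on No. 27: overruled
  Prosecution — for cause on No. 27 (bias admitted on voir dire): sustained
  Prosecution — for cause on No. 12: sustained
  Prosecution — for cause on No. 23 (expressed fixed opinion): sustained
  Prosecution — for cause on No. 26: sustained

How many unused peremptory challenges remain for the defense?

Defense allotment: 2 base + 2 multi-party = 4.
Defense peremptories used: #5, #20, #25, #10 — 4 (for-cause on #3, #15, #15 don't count).
Remaining: 4 − 4 = 0.

0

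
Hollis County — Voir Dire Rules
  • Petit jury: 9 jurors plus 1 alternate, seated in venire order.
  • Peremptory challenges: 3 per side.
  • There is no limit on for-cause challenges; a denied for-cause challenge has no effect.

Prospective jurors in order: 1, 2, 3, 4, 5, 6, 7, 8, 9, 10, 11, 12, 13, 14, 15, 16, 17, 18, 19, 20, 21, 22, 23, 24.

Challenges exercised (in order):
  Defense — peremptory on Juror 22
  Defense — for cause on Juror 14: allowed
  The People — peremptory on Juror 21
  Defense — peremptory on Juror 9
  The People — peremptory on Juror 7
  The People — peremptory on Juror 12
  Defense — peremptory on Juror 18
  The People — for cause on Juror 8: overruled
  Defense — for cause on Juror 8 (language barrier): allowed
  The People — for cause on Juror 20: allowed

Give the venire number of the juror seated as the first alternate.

Removed: #7, #8, #9, #12, #14, #18, #20, #21, #22.
Seating in order: seats 1–9 → #1, #2, #3, #4, #5, #6, #10, #11, #13; alternates → #15.
So alternate 1 is #15.

15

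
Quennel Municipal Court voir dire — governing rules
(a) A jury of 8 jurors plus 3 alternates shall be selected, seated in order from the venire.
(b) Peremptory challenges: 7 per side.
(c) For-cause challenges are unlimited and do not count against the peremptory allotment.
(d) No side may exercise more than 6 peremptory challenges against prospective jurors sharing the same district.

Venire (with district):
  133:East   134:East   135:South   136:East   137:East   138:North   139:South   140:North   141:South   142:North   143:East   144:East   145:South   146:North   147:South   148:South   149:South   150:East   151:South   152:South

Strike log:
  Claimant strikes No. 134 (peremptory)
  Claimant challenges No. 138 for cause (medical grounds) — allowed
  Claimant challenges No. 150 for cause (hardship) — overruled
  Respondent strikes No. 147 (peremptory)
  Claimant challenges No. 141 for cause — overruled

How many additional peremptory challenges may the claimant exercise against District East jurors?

5

Claimant peremptories so far: #134 — 1 of 7 used, 6 left overall.
Against District East: #134 — 1 used; per-district cap 6 leaves 5.
Binding limit: min(6, 5) = 5.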